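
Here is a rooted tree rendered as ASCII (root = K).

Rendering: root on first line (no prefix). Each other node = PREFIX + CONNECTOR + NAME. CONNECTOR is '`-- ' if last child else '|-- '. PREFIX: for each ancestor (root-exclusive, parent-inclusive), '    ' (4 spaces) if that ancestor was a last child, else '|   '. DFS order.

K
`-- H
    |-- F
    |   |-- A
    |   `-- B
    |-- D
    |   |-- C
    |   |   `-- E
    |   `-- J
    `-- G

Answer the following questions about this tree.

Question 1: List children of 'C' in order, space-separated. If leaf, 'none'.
Answer: E

Derivation:
Node C's children (from adjacency): E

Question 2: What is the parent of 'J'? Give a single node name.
Scan adjacency: J appears as child of D

Answer: D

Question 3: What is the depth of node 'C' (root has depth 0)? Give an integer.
Path from root to C: K -> H -> D -> C
Depth = number of edges = 3

Answer: 3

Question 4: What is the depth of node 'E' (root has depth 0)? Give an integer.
Answer: 4

Derivation:
Path from root to E: K -> H -> D -> C -> E
Depth = number of edges = 4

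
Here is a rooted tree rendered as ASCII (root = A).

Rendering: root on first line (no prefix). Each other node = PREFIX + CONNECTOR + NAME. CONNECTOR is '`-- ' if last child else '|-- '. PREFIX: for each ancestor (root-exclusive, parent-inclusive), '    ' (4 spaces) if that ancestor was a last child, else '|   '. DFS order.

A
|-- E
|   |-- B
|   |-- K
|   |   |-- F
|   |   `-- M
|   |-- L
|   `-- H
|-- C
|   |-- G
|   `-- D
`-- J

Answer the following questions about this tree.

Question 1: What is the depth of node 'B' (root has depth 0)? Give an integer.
Path from root to B: A -> E -> B
Depth = number of edges = 2

Answer: 2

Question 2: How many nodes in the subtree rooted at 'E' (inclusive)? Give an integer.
Subtree rooted at E contains: B, E, F, H, K, L, M
Count = 7

Answer: 7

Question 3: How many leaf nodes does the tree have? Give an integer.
Leaves (nodes with no children): B, D, F, G, H, J, L, M

Answer: 8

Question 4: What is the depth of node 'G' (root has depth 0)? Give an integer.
Path from root to G: A -> C -> G
Depth = number of edges = 2

Answer: 2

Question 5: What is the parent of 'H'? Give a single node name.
Answer: E

Derivation:
Scan adjacency: H appears as child of E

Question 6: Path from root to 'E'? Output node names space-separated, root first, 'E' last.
Walk down from root: A -> E

Answer: A E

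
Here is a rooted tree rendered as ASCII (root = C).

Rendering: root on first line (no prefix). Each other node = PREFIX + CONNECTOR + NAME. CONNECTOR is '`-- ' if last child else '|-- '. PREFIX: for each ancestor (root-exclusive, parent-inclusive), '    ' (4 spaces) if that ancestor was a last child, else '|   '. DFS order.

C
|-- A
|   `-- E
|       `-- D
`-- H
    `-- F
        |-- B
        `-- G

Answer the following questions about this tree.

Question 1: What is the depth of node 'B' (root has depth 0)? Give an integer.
Answer: 3

Derivation:
Path from root to B: C -> H -> F -> B
Depth = number of edges = 3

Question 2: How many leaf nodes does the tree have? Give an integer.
Leaves (nodes with no children): B, D, G

Answer: 3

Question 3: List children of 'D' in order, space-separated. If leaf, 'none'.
Answer: none

Derivation:
Node D's children (from adjacency): (leaf)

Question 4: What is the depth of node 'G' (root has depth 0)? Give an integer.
Answer: 3

Derivation:
Path from root to G: C -> H -> F -> G
Depth = number of edges = 3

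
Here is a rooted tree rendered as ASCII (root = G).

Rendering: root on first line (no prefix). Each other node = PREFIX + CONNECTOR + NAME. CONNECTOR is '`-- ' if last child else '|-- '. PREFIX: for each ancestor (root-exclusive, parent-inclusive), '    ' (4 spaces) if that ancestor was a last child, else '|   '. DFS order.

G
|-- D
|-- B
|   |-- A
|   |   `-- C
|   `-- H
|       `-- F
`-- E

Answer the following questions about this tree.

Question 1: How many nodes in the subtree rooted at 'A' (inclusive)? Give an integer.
Answer: 2

Derivation:
Subtree rooted at A contains: A, C
Count = 2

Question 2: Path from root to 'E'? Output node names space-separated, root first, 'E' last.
Answer: G E

Derivation:
Walk down from root: G -> E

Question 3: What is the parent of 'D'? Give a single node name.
Answer: G

Derivation:
Scan adjacency: D appears as child of G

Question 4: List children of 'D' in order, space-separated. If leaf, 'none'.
Node D's children (from adjacency): (leaf)

Answer: none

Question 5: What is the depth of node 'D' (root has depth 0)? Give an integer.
Answer: 1

Derivation:
Path from root to D: G -> D
Depth = number of edges = 1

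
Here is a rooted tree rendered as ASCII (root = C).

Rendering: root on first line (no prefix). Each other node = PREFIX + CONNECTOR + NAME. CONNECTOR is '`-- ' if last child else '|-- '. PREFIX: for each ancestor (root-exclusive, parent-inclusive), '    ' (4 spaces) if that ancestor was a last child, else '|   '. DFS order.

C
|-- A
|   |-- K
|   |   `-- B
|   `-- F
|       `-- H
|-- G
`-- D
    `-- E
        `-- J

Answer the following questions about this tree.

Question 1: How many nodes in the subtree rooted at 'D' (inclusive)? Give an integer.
Subtree rooted at D contains: D, E, J
Count = 3

Answer: 3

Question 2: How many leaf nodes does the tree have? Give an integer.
Leaves (nodes with no children): B, G, H, J

Answer: 4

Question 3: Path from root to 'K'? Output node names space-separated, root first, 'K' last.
Walk down from root: C -> A -> K

Answer: C A K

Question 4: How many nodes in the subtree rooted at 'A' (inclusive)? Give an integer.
Subtree rooted at A contains: A, B, F, H, K
Count = 5

Answer: 5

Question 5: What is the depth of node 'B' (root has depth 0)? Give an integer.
Path from root to B: C -> A -> K -> B
Depth = number of edges = 3

Answer: 3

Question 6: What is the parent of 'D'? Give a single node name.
Answer: C

Derivation:
Scan adjacency: D appears as child of C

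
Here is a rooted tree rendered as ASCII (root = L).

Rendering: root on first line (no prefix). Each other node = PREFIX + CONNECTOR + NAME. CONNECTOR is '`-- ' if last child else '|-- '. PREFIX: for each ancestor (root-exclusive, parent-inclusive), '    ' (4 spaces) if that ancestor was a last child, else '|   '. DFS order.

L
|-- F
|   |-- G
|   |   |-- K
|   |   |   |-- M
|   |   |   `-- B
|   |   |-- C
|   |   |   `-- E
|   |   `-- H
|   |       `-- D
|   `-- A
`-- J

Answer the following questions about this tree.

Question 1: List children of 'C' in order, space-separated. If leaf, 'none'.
Answer: E

Derivation:
Node C's children (from adjacency): E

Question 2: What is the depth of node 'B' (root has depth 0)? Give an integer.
Path from root to B: L -> F -> G -> K -> B
Depth = number of edges = 4

Answer: 4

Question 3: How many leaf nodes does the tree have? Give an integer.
Answer: 6

Derivation:
Leaves (nodes with no children): A, B, D, E, J, M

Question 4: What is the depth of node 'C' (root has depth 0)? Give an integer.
Path from root to C: L -> F -> G -> C
Depth = number of edges = 3

Answer: 3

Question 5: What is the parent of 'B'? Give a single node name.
Scan adjacency: B appears as child of K

Answer: K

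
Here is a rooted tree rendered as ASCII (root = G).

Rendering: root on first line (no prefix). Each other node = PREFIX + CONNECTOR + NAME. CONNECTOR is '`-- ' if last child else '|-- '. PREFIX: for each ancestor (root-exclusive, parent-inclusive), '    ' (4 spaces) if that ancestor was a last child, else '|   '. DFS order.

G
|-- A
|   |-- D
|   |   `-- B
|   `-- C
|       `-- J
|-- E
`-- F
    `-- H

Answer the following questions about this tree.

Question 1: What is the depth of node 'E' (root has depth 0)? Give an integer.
Path from root to E: G -> E
Depth = number of edges = 1

Answer: 1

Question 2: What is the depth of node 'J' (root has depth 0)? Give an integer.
Path from root to J: G -> A -> C -> J
Depth = number of edges = 3

Answer: 3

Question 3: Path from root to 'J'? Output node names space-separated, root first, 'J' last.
Answer: G A C J

Derivation:
Walk down from root: G -> A -> C -> J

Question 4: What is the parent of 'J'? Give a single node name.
Answer: C

Derivation:
Scan adjacency: J appears as child of C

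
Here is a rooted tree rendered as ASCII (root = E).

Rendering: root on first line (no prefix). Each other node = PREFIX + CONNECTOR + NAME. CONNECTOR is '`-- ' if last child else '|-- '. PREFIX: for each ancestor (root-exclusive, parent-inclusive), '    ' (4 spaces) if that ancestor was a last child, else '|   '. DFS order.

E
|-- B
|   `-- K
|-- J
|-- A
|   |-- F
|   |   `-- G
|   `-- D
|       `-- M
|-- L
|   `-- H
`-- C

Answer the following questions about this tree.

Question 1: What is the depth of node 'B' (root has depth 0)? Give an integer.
Answer: 1

Derivation:
Path from root to B: E -> B
Depth = number of edges = 1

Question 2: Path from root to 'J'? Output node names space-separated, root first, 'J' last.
Answer: E J

Derivation:
Walk down from root: E -> J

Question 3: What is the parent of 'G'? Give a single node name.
Scan adjacency: G appears as child of F

Answer: F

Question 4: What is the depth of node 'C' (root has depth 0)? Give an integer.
Path from root to C: E -> C
Depth = number of edges = 1

Answer: 1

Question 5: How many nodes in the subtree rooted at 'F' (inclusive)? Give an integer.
Answer: 2

Derivation:
Subtree rooted at F contains: F, G
Count = 2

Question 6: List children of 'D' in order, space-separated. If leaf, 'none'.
Answer: M

Derivation:
Node D's children (from adjacency): M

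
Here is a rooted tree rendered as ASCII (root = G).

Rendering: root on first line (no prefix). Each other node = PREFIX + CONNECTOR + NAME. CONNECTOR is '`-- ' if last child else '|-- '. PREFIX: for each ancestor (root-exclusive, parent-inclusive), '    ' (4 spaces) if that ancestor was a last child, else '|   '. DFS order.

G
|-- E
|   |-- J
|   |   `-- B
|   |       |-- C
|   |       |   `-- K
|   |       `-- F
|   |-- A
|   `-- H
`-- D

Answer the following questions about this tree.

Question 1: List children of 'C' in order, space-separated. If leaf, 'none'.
Answer: K

Derivation:
Node C's children (from adjacency): K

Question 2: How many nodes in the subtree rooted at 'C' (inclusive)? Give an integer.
Subtree rooted at C contains: C, K
Count = 2

Answer: 2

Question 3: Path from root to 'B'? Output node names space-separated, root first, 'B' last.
Walk down from root: G -> E -> J -> B

Answer: G E J B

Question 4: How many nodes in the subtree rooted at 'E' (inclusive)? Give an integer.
Subtree rooted at E contains: A, B, C, E, F, H, J, K
Count = 8

Answer: 8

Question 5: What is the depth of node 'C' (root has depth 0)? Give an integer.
Path from root to C: G -> E -> J -> B -> C
Depth = number of edges = 4

Answer: 4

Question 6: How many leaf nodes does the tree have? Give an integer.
Leaves (nodes with no children): A, D, F, H, K

Answer: 5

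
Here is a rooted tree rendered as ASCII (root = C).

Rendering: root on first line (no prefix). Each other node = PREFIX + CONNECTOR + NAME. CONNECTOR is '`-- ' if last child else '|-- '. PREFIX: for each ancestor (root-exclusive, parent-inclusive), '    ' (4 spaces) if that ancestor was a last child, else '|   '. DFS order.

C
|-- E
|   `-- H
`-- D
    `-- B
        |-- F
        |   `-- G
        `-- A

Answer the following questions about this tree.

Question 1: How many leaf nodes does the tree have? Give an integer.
Leaves (nodes with no children): A, G, H

Answer: 3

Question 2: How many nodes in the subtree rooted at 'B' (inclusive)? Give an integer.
Subtree rooted at B contains: A, B, F, G
Count = 4

Answer: 4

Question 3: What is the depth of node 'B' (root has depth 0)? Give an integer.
Answer: 2

Derivation:
Path from root to B: C -> D -> B
Depth = number of edges = 2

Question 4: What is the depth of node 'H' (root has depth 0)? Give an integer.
Path from root to H: C -> E -> H
Depth = number of edges = 2

Answer: 2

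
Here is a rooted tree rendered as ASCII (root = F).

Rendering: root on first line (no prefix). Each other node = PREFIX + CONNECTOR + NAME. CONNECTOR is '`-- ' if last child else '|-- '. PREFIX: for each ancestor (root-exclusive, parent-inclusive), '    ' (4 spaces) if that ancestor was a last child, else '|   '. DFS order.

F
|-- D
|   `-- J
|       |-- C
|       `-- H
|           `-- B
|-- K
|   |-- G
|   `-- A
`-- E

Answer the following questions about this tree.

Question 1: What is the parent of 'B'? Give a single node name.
Scan adjacency: B appears as child of H

Answer: H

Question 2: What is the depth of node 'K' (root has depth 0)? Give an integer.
Path from root to K: F -> K
Depth = number of edges = 1

Answer: 1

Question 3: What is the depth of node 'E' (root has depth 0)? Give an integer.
Path from root to E: F -> E
Depth = number of edges = 1

Answer: 1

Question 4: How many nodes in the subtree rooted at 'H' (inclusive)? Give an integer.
Answer: 2

Derivation:
Subtree rooted at H contains: B, H
Count = 2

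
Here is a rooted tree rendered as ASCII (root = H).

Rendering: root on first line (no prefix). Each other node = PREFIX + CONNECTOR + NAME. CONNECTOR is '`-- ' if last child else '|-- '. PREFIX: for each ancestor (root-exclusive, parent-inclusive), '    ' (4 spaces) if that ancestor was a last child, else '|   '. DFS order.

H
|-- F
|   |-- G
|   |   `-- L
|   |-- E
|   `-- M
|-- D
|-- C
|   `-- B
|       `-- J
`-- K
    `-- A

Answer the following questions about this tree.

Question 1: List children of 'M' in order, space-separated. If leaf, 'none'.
Node M's children (from adjacency): (leaf)

Answer: none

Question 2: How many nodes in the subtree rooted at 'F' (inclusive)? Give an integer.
Subtree rooted at F contains: E, F, G, L, M
Count = 5

Answer: 5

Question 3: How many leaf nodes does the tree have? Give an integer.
Leaves (nodes with no children): A, D, E, J, L, M

Answer: 6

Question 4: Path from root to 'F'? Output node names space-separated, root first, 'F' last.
Walk down from root: H -> F

Answer: H F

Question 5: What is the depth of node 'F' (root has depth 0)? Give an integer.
Path from root to F: H -> F
Depth = number of edges = 1

Answer: 1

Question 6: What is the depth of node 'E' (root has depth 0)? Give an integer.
Answer: 2

Derivation:
Path from root to E: H -> F -> E
Depth = number of edges = 2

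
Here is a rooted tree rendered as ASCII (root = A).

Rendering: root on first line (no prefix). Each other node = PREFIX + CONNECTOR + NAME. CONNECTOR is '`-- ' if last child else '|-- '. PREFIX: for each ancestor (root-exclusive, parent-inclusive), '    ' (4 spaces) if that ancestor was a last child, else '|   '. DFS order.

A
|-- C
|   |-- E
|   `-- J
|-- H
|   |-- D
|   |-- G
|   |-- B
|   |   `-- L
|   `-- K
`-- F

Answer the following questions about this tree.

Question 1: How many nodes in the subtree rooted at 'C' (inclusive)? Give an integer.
Answer: 3

Derivation:
Subtree rooted at C contains: C, E, J
Count = 3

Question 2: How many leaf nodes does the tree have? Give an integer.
Leaves (nodes with no children): D, E, F, G, J, K, L

Answer: 7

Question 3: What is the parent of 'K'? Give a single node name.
Answer: H

Derivation:
Scan adjacency: K appears as child of H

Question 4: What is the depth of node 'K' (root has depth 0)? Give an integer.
Answer: 2

Derivation:
Path from root to K: A -> H -> K
Depth = number of edges = 2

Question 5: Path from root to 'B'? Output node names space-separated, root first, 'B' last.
Walk down from root: A -> H -> B

Answer: A H B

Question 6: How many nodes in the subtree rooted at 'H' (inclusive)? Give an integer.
Answer: 6

Derivation:
Subtree rooted at H contains: B, D, G, H, K, L
Count = 6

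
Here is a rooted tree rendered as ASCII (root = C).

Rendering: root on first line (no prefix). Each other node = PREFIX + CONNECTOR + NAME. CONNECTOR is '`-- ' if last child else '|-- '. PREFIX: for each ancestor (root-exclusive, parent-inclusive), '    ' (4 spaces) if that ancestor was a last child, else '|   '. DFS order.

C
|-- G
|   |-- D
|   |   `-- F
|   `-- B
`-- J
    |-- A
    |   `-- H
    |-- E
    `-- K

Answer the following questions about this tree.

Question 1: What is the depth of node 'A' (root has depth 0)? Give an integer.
Answer: 2

Derivation:
Path from root to A: C -> J -> A
Depth = number of edges = 2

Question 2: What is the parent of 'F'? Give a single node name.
Answer: D

Derivation:
Scan adjacency: F appears as child of D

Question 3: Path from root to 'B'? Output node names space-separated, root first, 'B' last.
Answer: C G B

Derivation:
Walk down from root: C -> G -> B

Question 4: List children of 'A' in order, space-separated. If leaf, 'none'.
Answer: H

Derivation:
Node A's children (from adjacency): H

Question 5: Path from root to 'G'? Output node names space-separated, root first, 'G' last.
Answer: C G

Derivation:
Walk down from root: C -> G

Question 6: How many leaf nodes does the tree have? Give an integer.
Answer: 5

Derivation:
Leaves (nodes with no children): B, E, F, H, K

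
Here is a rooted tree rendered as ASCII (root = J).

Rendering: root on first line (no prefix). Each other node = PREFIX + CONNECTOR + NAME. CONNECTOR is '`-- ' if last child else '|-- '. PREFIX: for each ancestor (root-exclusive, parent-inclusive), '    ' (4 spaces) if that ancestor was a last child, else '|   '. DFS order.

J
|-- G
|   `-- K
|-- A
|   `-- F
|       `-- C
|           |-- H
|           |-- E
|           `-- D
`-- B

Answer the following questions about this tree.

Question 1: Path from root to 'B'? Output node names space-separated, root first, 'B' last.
Walk down from root: J -> B

Answer: J B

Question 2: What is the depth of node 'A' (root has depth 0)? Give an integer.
Answer: 1

Derivation:
Path from root to A: J -> A
Depth = number of edges = 1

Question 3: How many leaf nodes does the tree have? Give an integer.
Leaves (nodes with no children): B, D, E, H, K

Answer: 5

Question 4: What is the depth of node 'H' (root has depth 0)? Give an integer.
Answer: 4

Derivation:
Path from root to H: J -> A -> F -> C -> H
Depth = number of edges = 4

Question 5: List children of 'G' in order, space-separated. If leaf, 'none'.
Answer: K

Derivation:
Node G's children (from adjacency): K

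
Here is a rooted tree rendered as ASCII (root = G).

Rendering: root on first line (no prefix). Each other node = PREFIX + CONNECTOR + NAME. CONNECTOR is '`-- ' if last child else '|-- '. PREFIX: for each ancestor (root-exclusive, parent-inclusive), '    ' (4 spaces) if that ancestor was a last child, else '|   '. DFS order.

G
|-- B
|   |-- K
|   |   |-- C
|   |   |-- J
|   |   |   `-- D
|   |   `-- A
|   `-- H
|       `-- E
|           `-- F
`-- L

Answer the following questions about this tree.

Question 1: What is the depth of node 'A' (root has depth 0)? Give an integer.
Answer: 3

Derivation:
Path from root to A: G -> B -> K -> A
Depth = number of edges = 3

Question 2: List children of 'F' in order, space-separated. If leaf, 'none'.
Answer: none

Derivation:
Node F's children (from adjacency): (leaf)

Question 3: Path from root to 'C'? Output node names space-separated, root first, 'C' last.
Walk down from root: G -> B -> K -> C

Answer: G B K C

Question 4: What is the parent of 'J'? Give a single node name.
Answer: K

Derivation:
Scan adjacency: J appears as child of K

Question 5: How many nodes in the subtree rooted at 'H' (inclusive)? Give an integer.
Answer: 3

Derivation:
Subtree rooted at H contains: E, F, H
Count = 3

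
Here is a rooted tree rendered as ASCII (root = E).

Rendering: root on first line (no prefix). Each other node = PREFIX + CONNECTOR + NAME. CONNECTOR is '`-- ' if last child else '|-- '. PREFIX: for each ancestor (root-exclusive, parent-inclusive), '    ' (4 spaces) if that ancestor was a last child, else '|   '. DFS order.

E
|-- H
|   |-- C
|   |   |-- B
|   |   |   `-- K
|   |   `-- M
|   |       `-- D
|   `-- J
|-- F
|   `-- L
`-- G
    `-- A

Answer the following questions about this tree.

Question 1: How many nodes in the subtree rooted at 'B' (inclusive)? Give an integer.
Answer: 2

Derivation:
Subtree rooted at B contains: B, K
Count = 2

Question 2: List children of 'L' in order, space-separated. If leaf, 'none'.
Answer: none

Derivation:
Node L's children (from adjacency): (leaf)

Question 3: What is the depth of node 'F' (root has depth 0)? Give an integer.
Answer: 1

Derivation:
Path from root to F: E -> F
Depth = number of edges = 1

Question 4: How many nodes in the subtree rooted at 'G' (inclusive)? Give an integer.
Subtree rooted at G contains: A, G
Count = 2

Answer: 2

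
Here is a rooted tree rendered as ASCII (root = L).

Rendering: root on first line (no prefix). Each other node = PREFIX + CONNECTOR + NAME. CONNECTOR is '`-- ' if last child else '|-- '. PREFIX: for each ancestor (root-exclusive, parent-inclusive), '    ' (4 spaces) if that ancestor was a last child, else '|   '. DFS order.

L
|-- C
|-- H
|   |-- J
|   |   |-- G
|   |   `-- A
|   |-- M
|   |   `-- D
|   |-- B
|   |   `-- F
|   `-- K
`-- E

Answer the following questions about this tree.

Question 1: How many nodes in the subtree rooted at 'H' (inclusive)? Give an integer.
Answer: 9

Derivation:
Subtree rooted at H contains: A, B, D, F, G, H, J, K, M
Count = 9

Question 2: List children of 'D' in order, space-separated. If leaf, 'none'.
Answer: none

Derivation:
Node D's children (from adjacency): (leaf)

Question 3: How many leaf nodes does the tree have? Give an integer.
Leaves (nodes with no children): A, C, D, E, F, G, K

Answer: 7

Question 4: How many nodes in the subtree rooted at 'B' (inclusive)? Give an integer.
Answer: 2

Derivation:
Subtree rooted at B contains: B, F
Count = 2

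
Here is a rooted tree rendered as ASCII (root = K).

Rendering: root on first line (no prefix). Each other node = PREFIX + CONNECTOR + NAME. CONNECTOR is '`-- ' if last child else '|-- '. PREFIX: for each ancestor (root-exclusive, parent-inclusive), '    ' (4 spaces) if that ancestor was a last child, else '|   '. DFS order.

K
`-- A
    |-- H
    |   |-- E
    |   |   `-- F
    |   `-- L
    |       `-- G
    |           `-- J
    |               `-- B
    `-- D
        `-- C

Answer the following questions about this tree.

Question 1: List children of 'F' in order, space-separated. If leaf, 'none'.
Node F's children (from adjacency): (leaf)

Answer: none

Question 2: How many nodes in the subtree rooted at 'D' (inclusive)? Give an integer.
Subtree rooted at D contains: C, D
Count = 2

Answer: 2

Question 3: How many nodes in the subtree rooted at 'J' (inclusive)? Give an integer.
Subtree rooted at J contains: B, J
Count = 2

Answer: 2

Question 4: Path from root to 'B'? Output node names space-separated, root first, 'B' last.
Walk down from root: K -> A -> H -> L -> G -> J -> B

Answer: K A H L G J B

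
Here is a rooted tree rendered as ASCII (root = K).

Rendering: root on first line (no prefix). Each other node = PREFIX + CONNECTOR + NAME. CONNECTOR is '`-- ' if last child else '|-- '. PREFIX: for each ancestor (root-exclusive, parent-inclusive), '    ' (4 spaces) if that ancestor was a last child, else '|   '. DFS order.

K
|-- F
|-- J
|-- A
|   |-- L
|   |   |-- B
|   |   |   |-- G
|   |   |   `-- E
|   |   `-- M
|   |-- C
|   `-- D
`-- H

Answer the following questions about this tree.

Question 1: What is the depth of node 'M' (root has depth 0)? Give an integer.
Answer: 3

Derivation:
Path from root to M: K -> A -> L -> M
Depth = number of edges = 3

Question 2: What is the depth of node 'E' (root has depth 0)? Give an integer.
Answer: 4

Derivation:
Path from root to E: K -> A -> L -> B -> E
Depth = number of edges = 4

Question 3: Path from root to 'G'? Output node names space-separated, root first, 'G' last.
Walk down from root: K -> A -> L -> B -> G

Answer: K A L B G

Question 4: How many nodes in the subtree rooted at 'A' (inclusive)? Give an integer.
Subtree rooted at A contains: A, B, C, D, E, G, L, M
Count = 8

Answer: 8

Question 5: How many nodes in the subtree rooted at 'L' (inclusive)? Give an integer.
Answer: 5

Derivation:
Subtree rooted at L contains: B, E, G, L, M
Count = 5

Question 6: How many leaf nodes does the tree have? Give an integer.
Answer: 8

Derivation:
Leaves (nodes with no children): C, D, E, F, G, H, J, M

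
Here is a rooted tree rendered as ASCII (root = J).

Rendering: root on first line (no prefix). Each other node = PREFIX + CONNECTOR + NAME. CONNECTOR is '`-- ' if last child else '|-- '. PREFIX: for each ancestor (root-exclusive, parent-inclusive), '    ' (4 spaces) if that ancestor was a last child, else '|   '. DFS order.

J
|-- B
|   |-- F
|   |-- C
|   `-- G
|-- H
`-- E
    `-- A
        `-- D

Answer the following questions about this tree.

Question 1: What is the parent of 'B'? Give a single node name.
Answer: J

Derivation:
Scan adjacency: B appears as child of J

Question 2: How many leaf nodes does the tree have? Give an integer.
Answer: 5

Derivation:
Leaves (nodes with no children): C, D, F, G, H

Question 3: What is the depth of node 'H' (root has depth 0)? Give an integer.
Path from root to H: J -> H
Depth = number of edges = 1

Answer: 1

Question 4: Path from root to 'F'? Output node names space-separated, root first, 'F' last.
Answer: J B F

Derivation:
Walk down from root: J -> B -> F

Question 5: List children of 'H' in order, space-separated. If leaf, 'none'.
Node H's children (from adjacency): (leaf)

Answer: none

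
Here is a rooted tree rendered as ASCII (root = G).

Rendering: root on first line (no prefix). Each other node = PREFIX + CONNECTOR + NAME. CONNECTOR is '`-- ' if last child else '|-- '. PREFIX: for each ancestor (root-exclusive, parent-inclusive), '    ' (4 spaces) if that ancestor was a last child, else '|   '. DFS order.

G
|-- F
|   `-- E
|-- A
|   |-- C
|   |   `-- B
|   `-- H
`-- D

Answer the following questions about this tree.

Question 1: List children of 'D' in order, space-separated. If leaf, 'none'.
Node D's children (from adjacency): (leaf)

Answer: none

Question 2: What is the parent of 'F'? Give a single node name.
Scan adjacency: F appears as child of G

Answer: G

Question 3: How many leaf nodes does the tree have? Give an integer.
Answer: 4

Derivation:
Leaves (nodes with no children): B, D, E, H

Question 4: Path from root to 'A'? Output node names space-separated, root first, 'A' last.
Walk down from root: G -> A

Answer: G A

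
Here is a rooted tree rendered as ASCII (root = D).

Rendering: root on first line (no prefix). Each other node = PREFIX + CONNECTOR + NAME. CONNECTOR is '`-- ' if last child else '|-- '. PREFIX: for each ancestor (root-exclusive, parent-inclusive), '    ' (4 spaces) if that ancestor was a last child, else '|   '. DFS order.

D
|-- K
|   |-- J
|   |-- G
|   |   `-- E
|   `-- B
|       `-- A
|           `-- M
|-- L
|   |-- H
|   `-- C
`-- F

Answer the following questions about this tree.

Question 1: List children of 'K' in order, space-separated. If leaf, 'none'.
Answer: J G B

Derivation:
Node K's children (from adjacency): J, G, B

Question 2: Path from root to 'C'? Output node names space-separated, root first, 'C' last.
Walk down from root: D -> L -> C

Answer: D L C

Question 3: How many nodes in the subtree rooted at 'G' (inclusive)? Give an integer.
Subtree rooted at G contains: E, G
Count = 2

Answer: 2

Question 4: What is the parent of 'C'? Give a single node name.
Scan adjacency: C appears as child of L

Answer: L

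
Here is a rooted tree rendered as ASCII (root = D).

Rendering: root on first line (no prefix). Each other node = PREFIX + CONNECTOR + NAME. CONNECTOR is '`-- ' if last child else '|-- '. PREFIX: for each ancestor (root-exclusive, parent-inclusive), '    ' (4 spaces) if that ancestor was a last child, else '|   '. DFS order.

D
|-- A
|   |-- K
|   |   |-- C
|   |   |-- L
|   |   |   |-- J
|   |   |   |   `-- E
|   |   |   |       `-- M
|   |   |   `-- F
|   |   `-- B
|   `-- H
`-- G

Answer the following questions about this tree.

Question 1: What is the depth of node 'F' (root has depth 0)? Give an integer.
Answer: 4

Derivation:
Path from root to F: D -> A -> K -> L -> F
Depth = number of edges = 4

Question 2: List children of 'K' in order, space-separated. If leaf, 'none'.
Node K's children (from adjacency): C, L, B

Answer: C L B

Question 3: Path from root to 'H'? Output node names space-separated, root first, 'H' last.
Answer: D A H

Derivation:
Walk down from root: D -> A -> H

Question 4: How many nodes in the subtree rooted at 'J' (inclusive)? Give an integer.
Answer: 3

Derivation:
Subtree rooted at J contains: E, J, M
Count = 3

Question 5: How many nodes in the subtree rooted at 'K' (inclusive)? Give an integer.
Answer: 8

Derivation:
Subtree rooted at K contains: B, C, E, F, J, K, L, M
Count = 8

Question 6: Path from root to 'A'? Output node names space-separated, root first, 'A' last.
Walk down from root: D -> A

Answer: D A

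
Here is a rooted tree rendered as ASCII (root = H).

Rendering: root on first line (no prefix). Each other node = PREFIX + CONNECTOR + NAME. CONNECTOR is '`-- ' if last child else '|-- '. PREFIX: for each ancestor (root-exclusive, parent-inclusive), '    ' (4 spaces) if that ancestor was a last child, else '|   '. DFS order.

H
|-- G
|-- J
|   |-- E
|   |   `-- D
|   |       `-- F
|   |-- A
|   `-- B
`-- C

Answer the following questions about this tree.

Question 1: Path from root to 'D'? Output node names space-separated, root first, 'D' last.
Answer: H J E D

Derivation:
Walk down from root: H -> J -> E -> D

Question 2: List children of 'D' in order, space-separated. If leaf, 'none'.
Answer: F

Derivation:
Node D's children (from adjacency): F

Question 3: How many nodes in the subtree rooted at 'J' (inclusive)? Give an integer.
Subtree rooted at J contains: A, B, D, E, F, J
Count = 6

Answer: 6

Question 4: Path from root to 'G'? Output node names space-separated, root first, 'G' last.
Answer: H G

Derivation:
Walk down from root: H -> G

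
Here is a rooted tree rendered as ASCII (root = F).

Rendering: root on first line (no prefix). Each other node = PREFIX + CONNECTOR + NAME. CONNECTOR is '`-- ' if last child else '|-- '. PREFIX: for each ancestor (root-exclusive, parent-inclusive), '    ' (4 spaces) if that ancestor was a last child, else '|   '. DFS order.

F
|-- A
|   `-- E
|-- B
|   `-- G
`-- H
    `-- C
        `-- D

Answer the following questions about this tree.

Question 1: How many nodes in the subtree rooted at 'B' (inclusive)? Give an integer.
Answer: 2

Derivation:
Subtree rooted at B contains: B, G
Count = 2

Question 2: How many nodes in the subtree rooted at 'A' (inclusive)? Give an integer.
Subtree rooted at A contains: A, E
Count = 2

Answer: 2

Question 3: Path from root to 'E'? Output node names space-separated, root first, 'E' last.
Walk down from root: F -> A -> E

Answer: F A E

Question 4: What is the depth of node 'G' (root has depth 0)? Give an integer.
Answer: 2

Derivation:
Path from root to G: F -> B -> G
Depth = number of edges = 2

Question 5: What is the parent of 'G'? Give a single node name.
Scan adjacency: G appears as child of B

Answer: B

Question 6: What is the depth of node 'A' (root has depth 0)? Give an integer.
Path from root to A: F -> A
Depth = number of edges = 1

Answer: 1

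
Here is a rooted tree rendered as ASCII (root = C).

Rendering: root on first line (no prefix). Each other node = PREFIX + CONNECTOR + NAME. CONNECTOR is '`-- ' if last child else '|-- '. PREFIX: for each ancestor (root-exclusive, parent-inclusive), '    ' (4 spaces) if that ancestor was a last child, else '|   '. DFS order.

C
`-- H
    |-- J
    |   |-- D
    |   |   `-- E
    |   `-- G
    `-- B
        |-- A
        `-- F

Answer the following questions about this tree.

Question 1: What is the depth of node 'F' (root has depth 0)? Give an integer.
Answer: 3

Derivation:
Path from root to F: C -> H -> B -> F
Depth = number of edges = 3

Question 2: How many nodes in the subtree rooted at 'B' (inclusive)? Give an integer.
Answer: 3

Derivation:
Subtree rooted at B contains: A, B, F
Count = 3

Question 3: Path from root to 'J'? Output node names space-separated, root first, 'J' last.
Walk down from root: C -> H -> J

Answer: C H J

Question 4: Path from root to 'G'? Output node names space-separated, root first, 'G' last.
Answer: C H J G

Derivation:
Walk down from root: C -> H -> J -> G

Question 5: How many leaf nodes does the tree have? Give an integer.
Answer: 4

Derivation:
Leaves (nodes with no children): A, E, F, G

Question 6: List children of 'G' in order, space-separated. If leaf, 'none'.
Node G's children (from adjacency): (leaf)

Answer: none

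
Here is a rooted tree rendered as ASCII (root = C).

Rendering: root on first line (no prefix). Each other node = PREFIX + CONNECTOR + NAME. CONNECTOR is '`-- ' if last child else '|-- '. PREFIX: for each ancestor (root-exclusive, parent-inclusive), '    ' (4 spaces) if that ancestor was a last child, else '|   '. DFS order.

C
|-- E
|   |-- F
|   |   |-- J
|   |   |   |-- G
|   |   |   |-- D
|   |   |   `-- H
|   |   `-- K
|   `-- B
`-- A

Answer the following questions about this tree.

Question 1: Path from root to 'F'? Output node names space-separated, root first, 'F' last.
Answer: C E F

Derivation:
Walk down from root: C -> E -> F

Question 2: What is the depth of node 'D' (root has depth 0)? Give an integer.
Answer: 4

Derivation:
Path from root to D: C -> E -> F -> J -> D
Depth = number of edges = 4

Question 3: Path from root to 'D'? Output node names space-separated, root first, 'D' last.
Answer: C E F J D

Derivation:
Walk down from root: C -> E -> F -> J -> D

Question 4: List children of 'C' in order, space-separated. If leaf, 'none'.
Answer: E A

Derivation:
Node C's children (from adjacency): E, A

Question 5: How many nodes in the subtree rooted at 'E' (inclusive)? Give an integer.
Answer: 8

Derivation:
Subtree rooted at E contains: B, D, E, F, G, H, J, K
Count = 8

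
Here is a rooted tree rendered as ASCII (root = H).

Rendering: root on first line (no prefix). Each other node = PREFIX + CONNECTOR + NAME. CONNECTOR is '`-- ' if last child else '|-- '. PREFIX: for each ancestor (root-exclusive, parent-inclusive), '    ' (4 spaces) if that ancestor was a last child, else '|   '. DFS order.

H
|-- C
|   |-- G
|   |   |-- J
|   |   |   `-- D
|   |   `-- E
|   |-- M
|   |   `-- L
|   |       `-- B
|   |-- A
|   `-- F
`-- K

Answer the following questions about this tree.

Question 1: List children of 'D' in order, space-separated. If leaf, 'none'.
Answer: none

Derivation:
Node D's children (from adjacency): (leaf)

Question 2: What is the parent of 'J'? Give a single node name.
Scan adjacency: J appears as child of G

Answer: G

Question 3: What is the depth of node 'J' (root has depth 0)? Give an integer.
Path from root to J: H -> C -> G -> J
Depth = number of edges = 3

Answer: 3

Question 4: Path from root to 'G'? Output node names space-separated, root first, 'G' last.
Walk down from root: H -> C -> G

Answer: H C G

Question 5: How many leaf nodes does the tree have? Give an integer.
Answer: 6

Derivation:
Leaves (nodes with no children): A, B, D, E, F, K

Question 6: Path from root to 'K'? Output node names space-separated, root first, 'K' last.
Walk down from root: H -> K

Answer: H K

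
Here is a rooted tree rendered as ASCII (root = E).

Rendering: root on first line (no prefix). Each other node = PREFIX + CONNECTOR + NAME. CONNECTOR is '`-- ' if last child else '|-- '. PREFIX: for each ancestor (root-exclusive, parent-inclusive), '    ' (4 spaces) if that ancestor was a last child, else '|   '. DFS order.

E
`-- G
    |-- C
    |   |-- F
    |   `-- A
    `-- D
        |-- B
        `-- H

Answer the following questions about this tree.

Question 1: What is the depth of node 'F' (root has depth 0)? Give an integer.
Answer: 3

Derivation:
Path from root to F: E -> G -> C -> F
Depth = number of edges = 3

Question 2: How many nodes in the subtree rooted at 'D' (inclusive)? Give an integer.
Subtree rooted at D contains: B, D, H
Count = 3

Answer: 3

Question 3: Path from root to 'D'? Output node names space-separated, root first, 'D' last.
Walk down from root: E -> G -> D

Answer: E G D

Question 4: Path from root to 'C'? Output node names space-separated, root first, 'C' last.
Answer: E G C

Derivation:
Walk down from root: E -> G -> C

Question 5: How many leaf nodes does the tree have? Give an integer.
Leaves (nodes with no children): A, B, F, H

Answer: 4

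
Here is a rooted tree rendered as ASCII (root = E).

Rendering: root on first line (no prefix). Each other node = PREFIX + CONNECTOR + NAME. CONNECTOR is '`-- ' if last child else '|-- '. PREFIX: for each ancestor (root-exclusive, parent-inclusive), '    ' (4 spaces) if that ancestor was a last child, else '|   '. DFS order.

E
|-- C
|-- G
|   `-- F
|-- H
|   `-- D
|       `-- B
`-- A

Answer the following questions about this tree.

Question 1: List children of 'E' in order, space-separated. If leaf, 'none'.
Node E's children (from adjacency): C, G, H, A

Answer: C G H A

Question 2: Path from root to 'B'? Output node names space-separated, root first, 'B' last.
Answer: E H D B

Derivation:
Walk down from root: E -> H -> D -> B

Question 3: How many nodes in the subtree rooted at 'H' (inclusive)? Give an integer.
Subtree rooted at H contains: B, D, H
Count = 3

Answer: 3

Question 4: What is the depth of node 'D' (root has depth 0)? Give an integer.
Path from root to D: E -> H -> D
Depth = number of edges = 2

Answer: 2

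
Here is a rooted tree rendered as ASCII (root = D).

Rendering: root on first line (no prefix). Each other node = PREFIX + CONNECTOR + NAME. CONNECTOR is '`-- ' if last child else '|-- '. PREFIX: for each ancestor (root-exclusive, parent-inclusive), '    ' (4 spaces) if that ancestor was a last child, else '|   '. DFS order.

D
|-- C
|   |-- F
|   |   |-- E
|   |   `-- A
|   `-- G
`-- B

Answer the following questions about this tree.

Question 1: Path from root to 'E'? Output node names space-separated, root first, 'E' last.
Answer: D C F E

Derivation:
Walk down from root: D -> C -> F -> E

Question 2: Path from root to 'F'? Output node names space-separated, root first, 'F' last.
Answer: D C F

Derivation:
Walk down from root: D -> C -> F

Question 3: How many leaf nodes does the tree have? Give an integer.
Leaves (nodes with no children): A, B, E, G

Answer: 4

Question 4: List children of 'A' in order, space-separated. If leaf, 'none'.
Node A's children (from adjacency): (leaf)

Answer: none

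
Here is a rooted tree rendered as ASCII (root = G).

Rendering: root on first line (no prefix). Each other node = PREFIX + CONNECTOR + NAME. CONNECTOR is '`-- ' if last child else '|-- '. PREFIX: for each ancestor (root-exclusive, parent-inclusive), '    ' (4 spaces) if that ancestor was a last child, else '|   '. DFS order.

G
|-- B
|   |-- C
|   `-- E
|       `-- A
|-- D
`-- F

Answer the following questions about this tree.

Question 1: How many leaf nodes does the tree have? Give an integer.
Leaves (nodes with no children): A, C, D, F

Answer: 4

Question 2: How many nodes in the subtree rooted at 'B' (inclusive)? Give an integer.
Answer: 4

Derivation:
Subtree rooted at B contains: A, B, C, E
Count = 4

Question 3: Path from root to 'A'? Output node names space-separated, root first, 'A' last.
Answer: G B E A

Derivation:
Walk down from root: G -> B -> E -> A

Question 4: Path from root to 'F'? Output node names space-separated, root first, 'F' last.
Walk down from root: G -> F

Answer: G F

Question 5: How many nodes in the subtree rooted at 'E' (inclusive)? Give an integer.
Subtree rooted at E contains: A, E
Count = 2

Answer: 2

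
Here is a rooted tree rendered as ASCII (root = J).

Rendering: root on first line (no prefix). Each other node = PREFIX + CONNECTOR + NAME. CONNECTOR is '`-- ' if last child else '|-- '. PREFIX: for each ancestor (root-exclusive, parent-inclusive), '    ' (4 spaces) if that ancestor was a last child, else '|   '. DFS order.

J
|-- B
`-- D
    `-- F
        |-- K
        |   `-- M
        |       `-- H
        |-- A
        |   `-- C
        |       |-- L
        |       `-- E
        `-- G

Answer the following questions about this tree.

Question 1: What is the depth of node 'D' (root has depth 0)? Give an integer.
Path from root to D: J -> D
Depth = number of edges = 1

Answer: 1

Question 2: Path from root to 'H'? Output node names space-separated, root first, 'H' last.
Answer: J D F K M H

Derivation:
Walk down from root: J -> D -> F -> K -> M -> H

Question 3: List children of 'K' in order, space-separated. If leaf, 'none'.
Node K's children (from adjacency): M

Answer: M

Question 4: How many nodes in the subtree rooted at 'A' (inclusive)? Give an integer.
Subtree rooted at A contains: A, C, E, L
Count = 4

Answer: 4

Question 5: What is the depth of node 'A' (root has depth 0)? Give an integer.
Answer: 3

Derivation:
Path from root to A: J -> D -> F -> A
Depth = number of edges = 3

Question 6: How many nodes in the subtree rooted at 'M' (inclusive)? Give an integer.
Answer: 2

Derivation:
Subtree rooted at M contains: H, M
Count = 2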